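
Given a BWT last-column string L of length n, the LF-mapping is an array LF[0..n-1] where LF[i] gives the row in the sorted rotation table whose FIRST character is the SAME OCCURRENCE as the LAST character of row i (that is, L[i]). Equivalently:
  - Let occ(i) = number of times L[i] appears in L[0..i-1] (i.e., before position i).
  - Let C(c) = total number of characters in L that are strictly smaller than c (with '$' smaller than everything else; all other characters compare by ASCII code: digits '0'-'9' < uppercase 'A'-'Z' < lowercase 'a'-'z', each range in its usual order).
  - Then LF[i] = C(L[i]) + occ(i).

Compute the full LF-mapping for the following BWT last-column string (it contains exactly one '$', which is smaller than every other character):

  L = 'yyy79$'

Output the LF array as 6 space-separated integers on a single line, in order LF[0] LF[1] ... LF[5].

Char counts: '$':1, '7':1, '9':1, 'y':3
C (first-col start): C('$')=0, C('7')=1, C('9')=2, C('y')=3
L[0]='y': occ=0, LF[0]=C('y')+0=3+0=3
L[1]='y': occ=1, LF[1]=C('y')+1=3+1=4
L[2]='y': occ=2, LF[2]=C('y')+2=3+2=5
L[3]='7': occ=0, LF[3]=C('7')+0=1+0=1
L[4]='9': occ=0, LF[4]=C('9')+0=2+0=2
L[5]='$': occ=0, LF[5]=C('$')+0=0+0=0

Answer: 3 4 5 1 2 0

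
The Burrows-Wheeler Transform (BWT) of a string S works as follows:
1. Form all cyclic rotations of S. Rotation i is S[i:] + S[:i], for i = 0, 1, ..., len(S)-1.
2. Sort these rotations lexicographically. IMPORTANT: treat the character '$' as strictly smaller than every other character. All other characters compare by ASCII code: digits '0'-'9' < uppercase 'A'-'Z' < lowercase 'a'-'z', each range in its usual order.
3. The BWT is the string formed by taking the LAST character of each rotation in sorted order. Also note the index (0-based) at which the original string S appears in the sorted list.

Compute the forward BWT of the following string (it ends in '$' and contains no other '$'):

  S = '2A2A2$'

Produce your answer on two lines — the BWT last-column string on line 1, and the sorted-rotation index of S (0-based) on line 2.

All 6 rotations (rotation i = S[i:]+S[:i]):
  rot[0] = 2A2A2$
  rot[1] = A2A2$2
  rot[2] = 2A2$2A
  rot[3] = A2$2A2
  rot[4] = 2$2A2A
  rot[5] = $2A2A2
Sorted (with $ < everything):
  sorted[0] = $2A2A2  (last char: '2')
  sorted[1] = 2$2A2A  (last char: 'A')
  sorted[2] = 2A2$2A  (last char: 'A')
  sorted[3] = 2A2A2$  (last char: '$')
  sorted[4] = A2$2A2  (last char: '2')
  sorted[5] = A2A2$2  (last char: '2')
Last column: 2AA$22
Original string S is at sorted index 3

Answer: 2AA$22
3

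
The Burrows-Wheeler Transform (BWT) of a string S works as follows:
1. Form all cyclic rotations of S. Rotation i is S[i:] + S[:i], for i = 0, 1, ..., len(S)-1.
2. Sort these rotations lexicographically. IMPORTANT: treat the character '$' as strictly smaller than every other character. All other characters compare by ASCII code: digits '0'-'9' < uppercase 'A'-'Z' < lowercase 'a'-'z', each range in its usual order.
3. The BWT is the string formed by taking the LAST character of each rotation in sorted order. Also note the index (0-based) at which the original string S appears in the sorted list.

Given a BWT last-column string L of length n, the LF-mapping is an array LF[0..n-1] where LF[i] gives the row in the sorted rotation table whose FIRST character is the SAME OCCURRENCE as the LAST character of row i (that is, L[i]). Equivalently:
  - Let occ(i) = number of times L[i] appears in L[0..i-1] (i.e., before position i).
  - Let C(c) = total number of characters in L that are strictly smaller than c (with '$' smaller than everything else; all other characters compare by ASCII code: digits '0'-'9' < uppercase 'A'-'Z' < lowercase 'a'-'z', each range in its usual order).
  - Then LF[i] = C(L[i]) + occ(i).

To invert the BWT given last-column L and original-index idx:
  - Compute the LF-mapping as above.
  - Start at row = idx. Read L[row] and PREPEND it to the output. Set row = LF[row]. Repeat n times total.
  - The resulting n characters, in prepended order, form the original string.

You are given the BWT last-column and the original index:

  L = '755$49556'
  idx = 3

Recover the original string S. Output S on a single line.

LF mapping: 7 2 3 0 1 8 4 5 6
Walk LF starting at row 3, prepending L[row]:
  step 1: row=3, L[3]='$', prepend. Next row=LF[3]=0
  step 2: row=0, L[0]='7', prepend. Next row=LF[0]=7
  step 3: row=7, L[7]='5', prepend. Next row=LF[7]=5
  step 4: row=5, L[5]='9', prepend. Next row=LF[5]=8
  step 5: row=8, L[8]='6', prepend. Next row=LF[8]=6
  step 6: row=6, L[6]='5', prepend. Next row=LF[6]=4
  step 7: row=4, L[4]='4', prepend. Next row=LF[4]=1
  step 8: row=1, L[1]='5', prepend. Next row=LF[1]=2
  step 9: row=2, L[2]='5', prepend. Next row=LF[2]=3
Reversed output: 55456957$

Answer: 55456957$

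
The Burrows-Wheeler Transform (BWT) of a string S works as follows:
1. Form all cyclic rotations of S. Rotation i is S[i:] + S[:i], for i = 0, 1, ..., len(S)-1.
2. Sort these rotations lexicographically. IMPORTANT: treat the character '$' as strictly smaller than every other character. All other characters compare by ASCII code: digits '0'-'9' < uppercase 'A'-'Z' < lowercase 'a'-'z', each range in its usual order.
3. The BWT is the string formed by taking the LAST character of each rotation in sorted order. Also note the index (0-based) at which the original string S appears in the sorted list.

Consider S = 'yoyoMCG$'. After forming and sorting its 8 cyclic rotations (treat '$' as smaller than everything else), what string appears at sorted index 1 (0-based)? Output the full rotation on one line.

All 8 rotations (rotation i = S[i:]+S[:i]):
  rot[0] = yoyoMCG$
  rot[1] = oyoMCG$y
  rot[2] = yoMCG$yo
  rot[3] = oMCG$yoy
  rot[4] = MCG$yoyo
  rot[5] = CG$yoyoM
  rot[6] = G$yoyoMC
  rot[7] = $yoyoMCG
Sorted (with $ < everything):
  sorted[0] = $yoyoMCG
  sorted[1] = CG$yoyoM
  sorted[2] = G$yoyoMC
  sorted[3] = MCG$yoyo
  sorted[4] = oMCG$yoy
  sorted[5] = oyoMCG$y
  sorted[6] = yoMCG$yo
  sorted[7] = yoyoMCG$
sorted[1] = CG$yoyoM

Answer: CG$yoyoM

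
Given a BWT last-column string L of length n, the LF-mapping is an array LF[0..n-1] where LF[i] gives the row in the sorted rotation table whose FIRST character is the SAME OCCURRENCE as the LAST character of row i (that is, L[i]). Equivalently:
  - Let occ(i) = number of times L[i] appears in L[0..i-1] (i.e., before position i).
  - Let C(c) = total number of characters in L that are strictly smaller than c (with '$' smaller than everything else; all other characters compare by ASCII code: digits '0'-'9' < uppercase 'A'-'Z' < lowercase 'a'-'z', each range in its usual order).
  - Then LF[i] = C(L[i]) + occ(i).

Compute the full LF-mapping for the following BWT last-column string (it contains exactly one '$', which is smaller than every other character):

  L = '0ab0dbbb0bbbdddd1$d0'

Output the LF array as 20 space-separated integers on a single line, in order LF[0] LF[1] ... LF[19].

Char counts: '$':1, '0':4, '1':1, 'a':1, 'b':7, 'd':6
C (first-col start): C('$')=0, C('0')=1, C('1')=5, C('a')=6, C('b')=7, C('d')=14
L[0]='0': occ=0, LF[0]=C('0')+0=1+0=1
L[1]='a': occ=0, LF[1]=C('a')+0=6+0=6
L[2]='b': occ=0, LF[2]=C('b')+0=7+0=7
L[3]='0': occ=1, LF[3]=C('0')+1=1+1=2
L[4]='d': occ=0, LF[4]=C('d')+0=14+0=14
L[5]='b': occ=1, LF[5]=C('b')+1=7+1=8
L[6]='b': occ=2, LF[6]=C('b')+2=7+2=9
L[7]='b': occ=3, LF[7]=C('b')+3=7+3=10
L[8]='0': occ=2, LF[8]=C('0')+2=1+2=3
L[9]='b': occ=4, LF[9]=C('b')+4=7+4=11
L[10]='b': occ=5, LF[10]=C('b')+5=7+5=12
L[11]='b': occ=6, LF[11]=C('b')+6=7+6=13
L[12]='d': occ=1, LF[12]=C('d')+1=14+1=15
L[13]='d': occ=2, LF[13]=C('d')+2=14+2=16
L[14]='d': occ=3, LF[14]=C('d')+3=14+3=17
L[15]='d': occ=4, LF[15]=C('d')+4=14+4=18
L[16]='1': occ=0, LF[16]=C('1')+0=5+0=5
L[17]='$': occ=0, LF[17]=C('$')+0=0+0=0
L[18]='d': occ=5, LF[18]=C('d')+5=14+5=19
L[19]='0': occ=3, LF[19]=C('0')+3=1+3=4

Answer: 1 6 7 2 14 8 9 10 3 11 12 13 15 16 17 18 5 0 19 4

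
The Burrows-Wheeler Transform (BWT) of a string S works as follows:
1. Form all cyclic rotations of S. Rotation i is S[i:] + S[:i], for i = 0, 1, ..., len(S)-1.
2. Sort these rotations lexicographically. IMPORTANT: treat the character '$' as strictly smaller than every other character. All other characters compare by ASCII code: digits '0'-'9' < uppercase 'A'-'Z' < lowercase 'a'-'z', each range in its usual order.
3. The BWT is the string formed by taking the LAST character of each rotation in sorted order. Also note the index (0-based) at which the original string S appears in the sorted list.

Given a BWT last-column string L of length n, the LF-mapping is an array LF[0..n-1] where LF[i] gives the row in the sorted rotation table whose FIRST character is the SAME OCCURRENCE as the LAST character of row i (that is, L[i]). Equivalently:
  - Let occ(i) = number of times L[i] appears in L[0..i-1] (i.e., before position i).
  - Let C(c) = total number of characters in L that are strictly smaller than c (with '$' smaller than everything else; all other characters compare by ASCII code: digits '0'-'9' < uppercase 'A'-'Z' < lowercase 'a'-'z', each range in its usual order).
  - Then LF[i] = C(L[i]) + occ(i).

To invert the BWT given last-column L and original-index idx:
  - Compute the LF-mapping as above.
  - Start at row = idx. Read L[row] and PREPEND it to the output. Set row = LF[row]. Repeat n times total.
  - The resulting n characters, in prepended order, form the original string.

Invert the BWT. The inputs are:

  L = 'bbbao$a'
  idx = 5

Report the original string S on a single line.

LF mapping: 3 4 5 1 6 0 2
Walk LF starting at row 5, prepending L[row]:
  step 1: row=5, L[5]='$', prepend. Next row=LF[5]=0
  step 2: row=0, L[0]='b', prepend. Next row=LF[0]=3
  step 3: row=3, L[3]='a', prepend. Next row=LF[3]=1
  step 4: row=1, L[1]='b', prepend. Next row=LF[1]=4
  step 5: row=4, L[4]='o', prepend. Next row=LF[4]=6
  step 6: row=6, L[6]='a', prepend. Next row=LF[6]=2
  step 7: row=2, L[2]='b', prepend. Next row=LF[2]=5
Reversed output: baobab$

Answer: baobab$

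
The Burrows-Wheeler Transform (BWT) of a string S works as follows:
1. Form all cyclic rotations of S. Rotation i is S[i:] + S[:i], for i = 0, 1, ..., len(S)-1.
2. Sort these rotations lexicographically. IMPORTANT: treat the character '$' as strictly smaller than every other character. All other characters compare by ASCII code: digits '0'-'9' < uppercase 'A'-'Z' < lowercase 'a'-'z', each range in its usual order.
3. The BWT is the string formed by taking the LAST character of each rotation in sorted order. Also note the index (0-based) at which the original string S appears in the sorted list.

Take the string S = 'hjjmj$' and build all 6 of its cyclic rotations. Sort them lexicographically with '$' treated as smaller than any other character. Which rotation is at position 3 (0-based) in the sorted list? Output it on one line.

Answer: jjmj$h

Derivation:
All 6 rotations (rotation i = S[i:]+S[:i]):
  rot[0] = hjjmj$
  rot[1] = jjmj$h
  rot[2] = jmj$hj
  rot[3] = mj$hjj
  rot[4] = j$hjjm
  rot[5] = $hjjmj
Sorted (with $ < everything):
  sorted[0] = $hjjmj
  sorted[1] = hjjmj$
  sorted[2] = j$hjjm
  sorted[3] = jjmj$h
  sorted[4] = jmj$hj
  sorted[5] = mj$hjj
sorted[3] = jjmj$h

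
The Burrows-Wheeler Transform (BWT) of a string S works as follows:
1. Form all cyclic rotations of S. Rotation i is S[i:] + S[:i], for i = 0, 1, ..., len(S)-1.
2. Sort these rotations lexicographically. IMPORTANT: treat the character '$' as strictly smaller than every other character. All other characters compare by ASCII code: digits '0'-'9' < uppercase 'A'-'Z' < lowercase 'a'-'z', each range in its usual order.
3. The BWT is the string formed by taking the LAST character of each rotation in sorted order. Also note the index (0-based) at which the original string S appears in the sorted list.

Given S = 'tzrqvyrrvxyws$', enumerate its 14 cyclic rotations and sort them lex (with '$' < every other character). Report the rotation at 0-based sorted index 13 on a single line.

All 14 rotations (rotation i = S[i:]+S[:i]):
  rot[0] = tzrqvyrrvxyws$
  rot[1] = zrqvyrrvxyws$t
  rot[2] = rqvyrrvxyws$tz
  rot[3] = qvyrrvxyws$tzr
  rot[4] = vyrrvxyws$tzrq
  rot[5] = yrrvxyws$tzrqv
  rot[6] = rrvxyws$tzrqvy
  rot[7] = rvxyws$tzrqvyr
  rot[8] = vxyws$tzrqvyrr
  rot[9] = xyws$tzrqvyrrv
  rot[10] = yws$tzrqvyrrvx
  rot[11] = ws$tzrqvyrrvxy
  rot[12] = s$tzrqvyrrvxyw
  rot[13] = $tzrqvyrrvxyws
Sorted (with $ < everything):
  sorted[0] = $tzrqvyrrvxyws
  sorted[1] = qvyrrvxyws$tzr
  sorted[2] = rqvyrrvxyws$tz
  sorted[3] = rrvxyws$tzrqvy
  sorted[4] = rvxyws$tzrqvyr
  sorted[5] = s$tzrqvyrrvxyw
  sorted[6] = tzrqvyrrvxyws$
  sorted[7] = vxyws$tzrqvyrr
  sorted[8] = vyrrvxyws$tzrq
  sorted[9] = ws$tzrqvyrrvxy
  sorted[10] = xyws$tzrqvyrrv
  sorted[11] = yrrvxyws$tzrqv
  sorted[12] = yws$tzrqvyrrvx
  sorted[13] = zrqvyrrvxyws$t
sorted[13] = zrqvyrrvxyws$t

Answer: zrqvyrrvxyws$t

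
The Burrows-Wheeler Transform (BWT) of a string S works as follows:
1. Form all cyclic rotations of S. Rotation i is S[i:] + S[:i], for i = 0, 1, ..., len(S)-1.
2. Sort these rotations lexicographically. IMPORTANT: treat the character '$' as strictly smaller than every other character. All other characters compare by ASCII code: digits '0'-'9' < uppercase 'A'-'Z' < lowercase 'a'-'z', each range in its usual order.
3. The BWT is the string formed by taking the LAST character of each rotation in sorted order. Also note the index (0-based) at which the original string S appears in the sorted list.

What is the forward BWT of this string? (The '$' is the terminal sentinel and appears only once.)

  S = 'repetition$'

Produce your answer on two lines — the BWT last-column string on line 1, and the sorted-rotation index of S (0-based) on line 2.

Answer: nrpttoie$ie
8

Derivation:
All 11 rotations (rotation i = S[i:]+S[:i]):
  rot[0] = repetition$
  rot[1] = epetition$r
  rot[2] = petition$re
  rot[3] = etition$rep
  rot[4] = tition$repe
  rot[5] = ition$repet
  rot[6] = tion$repeti
  rot[7] = ion$repetit
  rot[8] = on$repetiti
  rot[9] = n$repetitio
  rot[10] = $repetition
Sorted (with $ < everything):
  sorted[0] = $repetition  (last char: 'n')
  sorted[1] = epetition$r  (last char: 'r')
  sorted[2] = etition$rep  (last char: 'p')
  sorted[3] = ion$repetit  (last char: 't')
  sorted[4] = ition$repet  (last char: 't')
  sorted[5] = n$repetitio  (last char: 'o')
  sorted[6] = on$repetiti  (last char: 'i')
  sorted[7] = petition$re  (last char: 'e')
  sorted[8] = repetition$  (last char: '$')
  sorted[9] = tion$repeti  (last char: 'i')
  sorted[10] = tition$repe  (last char: 'e')
Last column: nrpttoie$ie
Original string S is at sorted index 8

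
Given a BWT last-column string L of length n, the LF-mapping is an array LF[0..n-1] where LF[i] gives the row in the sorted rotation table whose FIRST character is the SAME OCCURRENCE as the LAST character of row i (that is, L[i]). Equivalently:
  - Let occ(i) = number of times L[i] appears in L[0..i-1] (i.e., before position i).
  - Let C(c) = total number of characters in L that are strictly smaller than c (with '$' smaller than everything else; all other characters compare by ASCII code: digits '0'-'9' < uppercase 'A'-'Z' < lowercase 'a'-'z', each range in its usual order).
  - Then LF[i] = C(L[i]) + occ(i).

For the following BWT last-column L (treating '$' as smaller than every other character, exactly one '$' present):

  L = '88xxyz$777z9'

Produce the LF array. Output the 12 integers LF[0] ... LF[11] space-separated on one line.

Char counts: '$':1, '7':3, '8':2, '9':1, 'x':2, 'y':1, 'z':2
C (first-col start): C('$')=0, C('7')=1, C('8')=4, C('9')=6, C('x')=7, C('y')=9, C('z')=10
L[0]='8': occ=0, LF[0]=C('8')+0=4+0=4
L[1]='8': occ=1, LF[1]=C('8')+1=4+1=5
L[2]='x': occ=0, LF[2]=C('x')+0=7+0=7
L[3]='x': occ=1, LF[3]=C('x')+1=7+1=8
L[4]='y': occ=0, LF[4]=C('y')+0=9+0=9
L[5]='z': occ=0, LF[5]=C('z')+0=10+0=10
L[6]='$': occ=0, LF[6]=C('$')+0=0+0=0
L[7]='7': occ=0, LF[7]=C('7')+0=1+0=1
L[8]='7': occ=1, LF[8]=C('7')+1=1+1=2
L[9]='7': occ=2, LF[9]=C('7')+2=1+2=3
L[10]='z': occ=1, LF[10]=C('z')+1=10+1=11
L[11]='9': occ=0, LF[11]=C('9')+0=6+0=6

Answer: 4 5 7 8 9 10 0 1 2 3 11 6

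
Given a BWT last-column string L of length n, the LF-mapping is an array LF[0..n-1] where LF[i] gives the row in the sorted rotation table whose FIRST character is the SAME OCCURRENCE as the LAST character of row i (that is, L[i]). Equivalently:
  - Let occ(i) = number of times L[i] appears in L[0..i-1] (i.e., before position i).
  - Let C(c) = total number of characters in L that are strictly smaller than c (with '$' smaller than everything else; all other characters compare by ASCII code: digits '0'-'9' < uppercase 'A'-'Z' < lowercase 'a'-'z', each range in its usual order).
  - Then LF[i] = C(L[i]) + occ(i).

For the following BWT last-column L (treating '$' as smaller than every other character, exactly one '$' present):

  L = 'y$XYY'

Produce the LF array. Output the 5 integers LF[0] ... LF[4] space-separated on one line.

Char counts: '$':1, 'X':1, 'Y':2, 'y':1
C (first-col start): C('$')=0, C('X')=1, C('Y')=2, C('y')=4
L[0]='y': occ=0, LF[0]=C('y')+0=4+0=4
L[1]='$': occ=0, LF[1]=C('$')+0=0+0=0
L[2]='X': occ=0, LF[2]=C('X')+0=1+0=1
L[3]='Y': occ=0, LF[3]=C('Y')+0=2+0=2
L[4]='Y': occ=1, LF[4]=C('Y')+1=2+1=3

Answer: 4 0 1 2 3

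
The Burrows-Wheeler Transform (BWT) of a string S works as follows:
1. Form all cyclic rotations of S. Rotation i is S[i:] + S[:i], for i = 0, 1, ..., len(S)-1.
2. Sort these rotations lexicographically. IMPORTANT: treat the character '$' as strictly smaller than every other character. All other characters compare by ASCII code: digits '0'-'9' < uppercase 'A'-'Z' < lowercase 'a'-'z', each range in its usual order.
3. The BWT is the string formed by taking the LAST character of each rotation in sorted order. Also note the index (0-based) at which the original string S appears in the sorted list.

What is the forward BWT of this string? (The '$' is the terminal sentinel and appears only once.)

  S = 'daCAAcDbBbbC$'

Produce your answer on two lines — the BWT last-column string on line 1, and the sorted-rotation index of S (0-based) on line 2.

All 13 rotations (rotation i = S[i:]+S[:i]):
  rot[0] = daCAAcDbBbbC$
  rot[1] = aCAAcDbBbbC$d
  rot[2] = CAAcDbBbbC$da
  rot[3] = AAcDbBbbC$daC
  rot[4] = AcDbBbbC$daCA
  rot[5] = cDbBbbC$daCAA
  rot[6] = DbBbbC$daCAAc
  rot[7] = bBbbC$daCAAcD
  rot[8] = BbbC$daCAAcDb
  rot[9] = bbC$daCAAcDbB
  rot[10] = bC$daCAAcDbBb
  rot[11] = C$daCAAcDbBbb
  rot[12] = $daCAAcDbBbbC
Sorted (with $ < everything):
  sorted[0] = $daCAAcDbBbbC  (last char: 'C')
  sorted[1] = AAcDbBbbC$daC  (last char: 'C')
  sorted[2] = AcDbBbbC$daCA  (last char: 'A')
  sorted[3] = BbbC$daCAAcDb  (last char: 'b')
  sorted[4] = C$daCAAcDbBbb  (last char: 'b')
  sorted[5] = CAAcDbBbbC$da  (last char: 'a')
  sorted[6] = DbBbbC$daCAAc  (last char: 'c')
  sorted[7] = aCAAcDbBbbC$d  (last char: 'd')
  sorted[8] = bBbbC$daCAAcD  (last char: 'D')
  sorted[9] = bC$daCAAcDbBb  (last char: 'b')
  sorted[10] = bbC$daCAAcDbB  (last char: 'B')
  sorted[11] = cDbBbbC$daCAA  (last char: 'A')
  sorted[12] = daCAAcDbBbbC$  (last char: '$')
Last column: CCAbbacdDbBA$
Original string S is at sorted index 12

Answer: CCAbbacdDbBA$
12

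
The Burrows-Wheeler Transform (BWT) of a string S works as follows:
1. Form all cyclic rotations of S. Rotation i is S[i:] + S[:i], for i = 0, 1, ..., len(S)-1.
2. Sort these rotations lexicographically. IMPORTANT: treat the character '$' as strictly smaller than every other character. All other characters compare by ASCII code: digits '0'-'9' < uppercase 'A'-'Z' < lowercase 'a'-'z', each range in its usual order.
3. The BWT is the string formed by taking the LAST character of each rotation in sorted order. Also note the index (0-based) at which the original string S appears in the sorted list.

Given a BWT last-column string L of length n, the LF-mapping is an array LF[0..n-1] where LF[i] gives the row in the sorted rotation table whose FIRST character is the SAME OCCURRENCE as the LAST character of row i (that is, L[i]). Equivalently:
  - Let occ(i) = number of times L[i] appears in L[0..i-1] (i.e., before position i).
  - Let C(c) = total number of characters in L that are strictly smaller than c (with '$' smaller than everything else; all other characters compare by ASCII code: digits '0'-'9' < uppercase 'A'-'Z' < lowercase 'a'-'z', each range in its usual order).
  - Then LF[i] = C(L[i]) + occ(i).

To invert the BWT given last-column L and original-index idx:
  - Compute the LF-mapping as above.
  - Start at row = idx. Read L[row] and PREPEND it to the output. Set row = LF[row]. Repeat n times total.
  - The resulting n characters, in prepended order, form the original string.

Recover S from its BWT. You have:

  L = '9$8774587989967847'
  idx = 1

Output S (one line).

LF mapping: 14 0 10 5 6 1 3 11 7 15 12 16 17 4 8 13 2 9
Walk LF starting at row 1, prepending L[row]:
  step 1: row=1, L[1]='$', prepend. Next row=LF[1]=0
  step 2: row=0, L[0]='9', prepend. Next row=LF[0]=14
  step 3: row=14, L[14]='7', prepend. Next row=LF[14]=8
  step 4: row=8, L[8]='7', prepend. Next row=LF[8]=7
  step 5: row=7, L[7]='8', prepend. Next row=LF[7]=11
  step 6: row=11, L[11]='9', prepend. Next row=LF[11]=16
  step 7: row=16, L[16]='4', prepend. Next row=LF[16]=2
  step 8: row=2, L[2]='8', prepend. Next row=LF[2]=10
  step 9: row=10, L[10]='8', prepend. Next row=LF[10]=12
  step 10: row=12, L[12]='9', prepend. Next row=LF[12]=17
  step 11: row=17, L[17]='7', prepend. Next row=LF[17]=9
  step 12: row=9, L[9]='9', prepend. Next row=LF[9]=15
  step 13: row=15, L[15]='8', prepend. Next row=LF[15]=13
  step 14: row=13, L[13]='6', prepend. Next row=LF[13]=4
  step 15: row=4, L[4]='7', prepend. Next row=LF[4]=6
  step 16: row=6, L[6]='5', prepend. Next row=LF[6]=3
  step 17: row=3, L[3]='7', prepend. Next row=LF[3]=5
  step 18: row=5, L[5]='4', prepend. Next row=LF[5]=1
Reversed output: 47576897988498779$

Answer: 47576897988498779$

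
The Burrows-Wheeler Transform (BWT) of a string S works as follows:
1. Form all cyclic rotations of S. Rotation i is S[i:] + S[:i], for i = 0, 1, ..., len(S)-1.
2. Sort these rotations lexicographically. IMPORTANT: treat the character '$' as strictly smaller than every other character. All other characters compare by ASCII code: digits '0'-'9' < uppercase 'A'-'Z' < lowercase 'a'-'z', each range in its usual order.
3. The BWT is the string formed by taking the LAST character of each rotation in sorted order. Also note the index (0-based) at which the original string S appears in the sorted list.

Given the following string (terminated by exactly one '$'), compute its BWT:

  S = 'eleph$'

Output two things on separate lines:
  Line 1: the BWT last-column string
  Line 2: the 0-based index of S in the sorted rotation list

Answer: h$lpee
1

Derivation:
All 6 rotations (rotation i = S[i:]+S[:i]):
  rot[0] = eleph$
  rot[1] = leph$e
  rot[2] = eph$el
  rot[3] = ph$ele
  rot[4] = h$elep
  rot[5] = $eleph
Sorted (with $ < everything):
  sorted[0] = $eleph  (last char: 'h')
  sorted[1] = eleph$  (last char: '$')
  sorted[2] = eph$el  (last char: 'l')
  sorted[3] = h$elep  (last char: 'p')
  sorted[4] = leph$e  (last char: 'e')
  sorted[5] = ph$ele  (last char: 'e')
Last column: h$lpee
Original string S is at sorted index 1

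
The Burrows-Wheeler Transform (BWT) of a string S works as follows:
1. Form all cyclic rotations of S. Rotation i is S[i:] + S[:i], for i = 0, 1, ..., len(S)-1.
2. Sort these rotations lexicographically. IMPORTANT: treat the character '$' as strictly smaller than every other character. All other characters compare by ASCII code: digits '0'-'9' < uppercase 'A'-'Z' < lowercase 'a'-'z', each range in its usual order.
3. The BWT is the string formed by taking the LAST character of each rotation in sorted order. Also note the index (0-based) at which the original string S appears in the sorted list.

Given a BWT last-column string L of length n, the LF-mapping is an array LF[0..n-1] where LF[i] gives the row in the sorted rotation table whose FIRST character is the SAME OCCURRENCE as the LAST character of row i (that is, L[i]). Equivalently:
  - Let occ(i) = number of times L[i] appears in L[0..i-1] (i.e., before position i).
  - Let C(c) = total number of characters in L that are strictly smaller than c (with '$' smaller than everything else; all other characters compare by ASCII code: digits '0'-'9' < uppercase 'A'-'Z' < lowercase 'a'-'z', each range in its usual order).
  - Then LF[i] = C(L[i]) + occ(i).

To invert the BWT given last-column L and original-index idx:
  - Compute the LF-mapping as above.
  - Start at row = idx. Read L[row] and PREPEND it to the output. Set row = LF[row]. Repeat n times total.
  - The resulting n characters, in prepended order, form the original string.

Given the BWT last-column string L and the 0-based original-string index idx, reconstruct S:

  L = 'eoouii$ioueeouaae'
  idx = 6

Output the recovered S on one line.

LF mapping: 3 10 11 14 7 8 0 9 12 15 4 5 13 16 1 2 6
Walk LF starting at row 6, prepending L[row]:
  step 1: row=6, L[6]='$', prepend. Next row=LF[6]=0
  step 2: row=0, L[0]='e', prepend. Next row=LF[0]=3
  step 3: row=3, L[3]='u', prepend. Next row=LF[3]=14
  step 4: row=14, L[14]='a', prepend. Next row=LF[14]=1
  step 5: row=1, L[1]='o', prepend. Next row=LF[1]=10
  step 6: row=10, L[10]='e', prepend. Next row=LF[10]=4
  step 7: row=4, L[4]='i', prepend. Next row=LF[4]=7
  step 8: row=7, L[7]='i', prepend. Next row=LF[7]=9
  step 9: row=9, L[9]='u', prepend. Next row=LF[9]=15
  step 10: row=15, L[15]='a', prepend. Next row=LF[15]=2
  step 11: row=2, L[2]='o', prepend. Next row=LF[2]=11
  step 12: row=11, L[11]='e', prepend. Next row=LF[11]=5
  step 13: row=5, L[5]='i', prepend. Next row=LF[5]=8
  step 14: row=8, L[8]='o', prepend. Next row=LF[8]=12
  step 15: row=12, L[12]='o', prepend. Next row=LF[12]=13
  step 16: row=13, L[13]='u', prepend. Next row=LF[13]=16
  step 17: row=16, L[16]='e', prepend. Next row=LF[16]=6
Reversed output: euooieoauiieoaue$

Answer: euooieoauiieoaue$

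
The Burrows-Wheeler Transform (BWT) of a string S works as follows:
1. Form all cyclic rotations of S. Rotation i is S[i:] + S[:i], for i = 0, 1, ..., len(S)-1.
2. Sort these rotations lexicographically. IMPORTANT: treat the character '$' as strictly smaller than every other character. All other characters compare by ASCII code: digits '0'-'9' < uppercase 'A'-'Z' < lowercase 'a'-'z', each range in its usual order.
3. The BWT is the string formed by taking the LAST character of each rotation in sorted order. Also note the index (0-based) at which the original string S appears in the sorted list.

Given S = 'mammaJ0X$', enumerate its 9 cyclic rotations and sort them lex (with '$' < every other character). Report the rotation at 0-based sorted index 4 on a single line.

All 9 rotations (rotation i = S[i:]+S[:i]):
  rot[0] = mammaJ0X$
  rot[1] = ammaJ0X$m
  rot[2] = mmaJ0X$ma
  rot[3] = maJ0X$mam
  rot[4] = aJ0X$mamm
  rot[5] = J0X$mamma
  rot[6] = 0X$mammaJ
  rot[7] = X$mammaJ0
  rot[8] = $mammaJ0X
Sorted (with $ < everything):
  sorted[0] = $mammaJ0X
  sorted[1] = 0X$mammaJ
  sorted[2] = J0X$mamma
  sorted[3] = X$mammaJ0
  sorted[4] = aJ0X$mamm
  sorted[5] = ammaJ0X$m
  sorted[6] = maJ0X$mam
  sorted[7] = mammaJ0X$
  sorted[8] = mmaJ0X$ma
sorted[4] = aJ0X$mamm

Answer: aJ0X$mamm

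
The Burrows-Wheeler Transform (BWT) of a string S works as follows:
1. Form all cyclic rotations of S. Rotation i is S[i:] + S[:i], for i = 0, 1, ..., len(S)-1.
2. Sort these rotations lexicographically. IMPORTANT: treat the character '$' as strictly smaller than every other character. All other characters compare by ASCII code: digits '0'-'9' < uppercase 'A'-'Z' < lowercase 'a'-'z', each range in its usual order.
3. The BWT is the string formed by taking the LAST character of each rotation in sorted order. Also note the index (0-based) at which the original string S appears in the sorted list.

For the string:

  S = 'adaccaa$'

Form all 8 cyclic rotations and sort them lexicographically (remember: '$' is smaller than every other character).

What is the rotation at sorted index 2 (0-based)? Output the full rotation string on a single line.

Answer: aa$adacc

Derivation:
All 8 rotations (rotation i = S[i:]+S[:i]):
  rot[0] = adaccaa$
  rot[1] = daccaa$a
  rot[2] = accaa$ad
  rot[3] = ccaa$ada
  rot[4] = caa$adac
  rot[5] = aa$adacc
  rot[6] = a$adacca
  rot[7] = $adaccaa
Sorted (with $ < everything):
  sorted[0] = $adaccaa
  sorted[1] = a$adacca
  sorted[2] = aa$adacc
  sorted[3] = accaa$ad
  sorted[4] = adaccaa$
  sorted[5] = caa$adac
  sorted[6] = ccaa$ada
  sorted[7] = daccaa$a
sorted[2] = aa$adacc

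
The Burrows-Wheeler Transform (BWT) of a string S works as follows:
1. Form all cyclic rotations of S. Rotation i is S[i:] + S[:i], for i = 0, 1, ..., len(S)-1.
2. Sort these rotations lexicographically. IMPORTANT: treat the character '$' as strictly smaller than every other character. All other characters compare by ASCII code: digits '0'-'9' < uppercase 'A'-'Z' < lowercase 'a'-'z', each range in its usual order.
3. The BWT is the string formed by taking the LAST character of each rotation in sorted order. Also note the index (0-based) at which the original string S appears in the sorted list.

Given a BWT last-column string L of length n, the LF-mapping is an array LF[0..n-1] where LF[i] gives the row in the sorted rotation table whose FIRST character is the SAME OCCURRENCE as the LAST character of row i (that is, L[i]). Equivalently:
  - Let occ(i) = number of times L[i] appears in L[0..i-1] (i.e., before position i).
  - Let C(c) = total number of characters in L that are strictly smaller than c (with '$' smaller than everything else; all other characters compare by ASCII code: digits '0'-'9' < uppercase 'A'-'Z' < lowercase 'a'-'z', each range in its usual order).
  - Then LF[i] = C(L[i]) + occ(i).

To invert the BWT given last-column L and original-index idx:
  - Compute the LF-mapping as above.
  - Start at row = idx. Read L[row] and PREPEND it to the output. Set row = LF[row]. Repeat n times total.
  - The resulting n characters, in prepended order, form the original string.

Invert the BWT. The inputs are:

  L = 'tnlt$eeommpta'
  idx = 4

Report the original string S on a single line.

Answer: lemonattempt$

Derivation:
LF mapping: 10 7 4 11 0 2 3 8 5 6 9 12 1
Walk LF starting at row 4, prepending L[row]:
  step 1: row=4, L[4]='$', prepend. Next row=LF[4]=0
  step 2: row=0, L[0]='t', prepend. Next row=LF[0]=10
  step 3: row=10, L[10]='p', prepend. Next row=LF[10]=9
  step 4: row=9, L[9]='m', prepend. Next row=LF[9]=6
  step 5: row=6, L[6]='e', prepend. Next row=LF[6]=3
  step 6: row=3, L[3]='t', prepend. Next row=LF[3]=11
  step 7: row=11, L[11]='t', prepend. Next row=LF[11]=12
  step 8: row=12, L[12]='a', prepend. Next row=LF[12]=1
  step 9: row=1, L[1]='n', prepend. Next row=LF[1]=7
  step 10: row=7, L[7]='o', prepend. Next row=LF[7]=8
  step 11: row=8, L[8]='m', prepend. Next row=LF[8]=5
  step 12: row=5, L[5]='e', prepend. Next row=LF[5]=2
  step 13: row=2, L[2]='l', prepend. Next row=LF[2]=4
Reversed output: lemonattempt$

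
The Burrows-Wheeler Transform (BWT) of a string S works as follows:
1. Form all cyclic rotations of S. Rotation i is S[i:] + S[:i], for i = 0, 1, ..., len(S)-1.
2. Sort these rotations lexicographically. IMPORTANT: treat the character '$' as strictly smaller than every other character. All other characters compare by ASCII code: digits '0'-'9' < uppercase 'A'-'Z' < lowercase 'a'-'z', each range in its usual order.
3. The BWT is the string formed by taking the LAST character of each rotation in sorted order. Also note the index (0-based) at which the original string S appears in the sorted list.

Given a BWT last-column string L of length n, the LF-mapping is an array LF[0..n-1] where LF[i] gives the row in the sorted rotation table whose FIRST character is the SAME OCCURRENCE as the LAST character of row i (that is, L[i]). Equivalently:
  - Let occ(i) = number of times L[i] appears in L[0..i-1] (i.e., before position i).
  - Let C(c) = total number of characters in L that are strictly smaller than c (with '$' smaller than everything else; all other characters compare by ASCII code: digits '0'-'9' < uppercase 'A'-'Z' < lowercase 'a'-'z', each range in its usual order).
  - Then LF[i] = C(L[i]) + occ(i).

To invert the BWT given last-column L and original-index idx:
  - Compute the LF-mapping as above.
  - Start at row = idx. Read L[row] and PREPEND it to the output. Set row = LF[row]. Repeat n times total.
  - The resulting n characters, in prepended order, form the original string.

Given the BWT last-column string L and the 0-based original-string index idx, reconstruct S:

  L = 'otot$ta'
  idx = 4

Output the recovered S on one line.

LF mapping: 2 4 3 5 0 6 1
Walk LF starting at row 4, prepending L[row]:
  step 1: row=4, L[4]='$', prepend. Next row=LF[4]=0
  step 2: row=0, L[0]='o', prepend. Next row=LF[0]=2
  step 3: row=2, L[2]='o', prepend. Next row=LF[2]=3
  step 4: row=3, L[3]='t', prepend. Next row=LF[3]=5
  step 5: row=5, L[5]='t', prepend. Next row=LF[5]=6
  step 6: row=6, L[6]='a', prepend. Next row=LF[6]=1
  step 7: row=1, L[1]='t', prepend. Next row=LF[1]=4
Reversed output: tattoo$

Answer: tattoo$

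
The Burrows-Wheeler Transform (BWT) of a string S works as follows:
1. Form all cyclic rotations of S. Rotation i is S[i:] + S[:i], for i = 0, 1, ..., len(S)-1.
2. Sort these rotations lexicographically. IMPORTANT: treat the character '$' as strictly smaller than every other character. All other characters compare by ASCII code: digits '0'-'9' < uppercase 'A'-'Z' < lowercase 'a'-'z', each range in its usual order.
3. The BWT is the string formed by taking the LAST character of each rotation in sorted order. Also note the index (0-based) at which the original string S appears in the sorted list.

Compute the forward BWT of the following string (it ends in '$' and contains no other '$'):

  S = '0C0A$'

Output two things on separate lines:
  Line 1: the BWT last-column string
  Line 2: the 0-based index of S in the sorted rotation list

All 5 rotations (rotation i = S[i:]+S[:i]):
  rot[0] = 0C0A$
  rot[1] = C0A$0
  rot[2] = 0A$0C
  rot[3] = A$0C0
  rot[4] = $0C0A
Sorted (with $ < everything):
  sorted[0] = $0C0A  (last char: 'A')
  sorted[1] = 0A$0C  (last char: 'C')
  sorted[2] = 0C0A$  (last char: '$')
  sorted[3] = A$0C0  (last char: '0')
  sorted[4] = C0A$0  (last char: '0')
Last column: AC$00
Original string S is at sorted index 2

Answer: AC$00
2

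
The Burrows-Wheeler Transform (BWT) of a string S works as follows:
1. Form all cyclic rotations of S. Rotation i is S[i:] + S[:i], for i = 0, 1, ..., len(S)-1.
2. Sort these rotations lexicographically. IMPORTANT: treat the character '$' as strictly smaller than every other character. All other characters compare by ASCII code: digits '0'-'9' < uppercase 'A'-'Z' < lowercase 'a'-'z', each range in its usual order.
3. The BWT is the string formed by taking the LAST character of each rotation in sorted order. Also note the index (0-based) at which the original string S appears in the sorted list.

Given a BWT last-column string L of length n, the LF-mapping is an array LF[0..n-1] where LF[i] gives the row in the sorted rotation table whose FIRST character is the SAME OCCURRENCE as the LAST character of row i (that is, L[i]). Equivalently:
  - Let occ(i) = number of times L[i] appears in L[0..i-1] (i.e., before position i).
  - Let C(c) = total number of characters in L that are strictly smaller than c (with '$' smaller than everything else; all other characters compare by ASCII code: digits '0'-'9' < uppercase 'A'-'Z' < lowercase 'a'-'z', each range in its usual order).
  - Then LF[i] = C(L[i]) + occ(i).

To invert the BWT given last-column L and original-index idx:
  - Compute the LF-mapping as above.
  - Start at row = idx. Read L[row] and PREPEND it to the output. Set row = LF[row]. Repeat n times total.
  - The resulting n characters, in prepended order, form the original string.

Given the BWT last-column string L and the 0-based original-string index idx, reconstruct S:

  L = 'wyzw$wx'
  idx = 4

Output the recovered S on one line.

LF mapping: 1 5 6 2 0 3 4
Walk LF starting at row 4, prepending L[row]:
  step 1: row=4, L[4]='$', prepend. Next row=LF[4]=0
  step 2: row=0, L[0]='w', prepend. Next row=LF[0]=1
  step 3: row=1, L[1]='y', prepend. Next row=LF[1]=5
  step 4: row=5, L[5]='w', prepend. Next row=LF[5]=3
  step 5: row=3, L[3]='w', prepend. Next row=LF[3]=2
  step 6: row=2, L[2]='z', prepend. Next row=LF[2]=6
  step 7: row=6, L[6]='x', prepend. Next row=LF[6]=4
Reversed output: xzwwyw$

Answer: xzwwyw$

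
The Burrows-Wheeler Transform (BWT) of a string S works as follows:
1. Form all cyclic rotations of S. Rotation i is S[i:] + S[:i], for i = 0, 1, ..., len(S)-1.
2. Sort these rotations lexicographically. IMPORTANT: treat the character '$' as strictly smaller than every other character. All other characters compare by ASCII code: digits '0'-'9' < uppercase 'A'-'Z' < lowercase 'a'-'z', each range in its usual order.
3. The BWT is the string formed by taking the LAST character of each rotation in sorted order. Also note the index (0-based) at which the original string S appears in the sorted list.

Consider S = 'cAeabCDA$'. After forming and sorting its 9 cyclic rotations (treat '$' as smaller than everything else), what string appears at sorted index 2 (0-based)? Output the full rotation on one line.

Answer: AeabCDA$c

Derivation:
All 9 rotations (rotation i = S[i:]+S[:i]):
  rot[0] = cAeabCDA$
  rot[1] = AeabCDA$c
  rot[2] = eabCDA$cA
  rot[3] = abCDA$cAe
  rot[4] = bCDA$cAea
  rot[5] = CDA$cAeab
  rot[6] = DA$cAeabC
  rot[7] = A$cAeabCD
  rot[8] = $cAeabCDA
Sorted (with $ < everything):
  sorted[0] = $cAeabCDA
  sorted[1] = A$cAeabCD
  sorted[2] = AeabCDA$c
  sorted[3] = CDA$cAeab
  sorted[4] = DA$cAeabC
  sorted[5] = abCDA$cAe
  sorted[6] = bCDA$cAea
  sorted[7] = cAeabCDA$
  sorted[8] = eabCDA$cA
sorted[2] = AeabCDA$c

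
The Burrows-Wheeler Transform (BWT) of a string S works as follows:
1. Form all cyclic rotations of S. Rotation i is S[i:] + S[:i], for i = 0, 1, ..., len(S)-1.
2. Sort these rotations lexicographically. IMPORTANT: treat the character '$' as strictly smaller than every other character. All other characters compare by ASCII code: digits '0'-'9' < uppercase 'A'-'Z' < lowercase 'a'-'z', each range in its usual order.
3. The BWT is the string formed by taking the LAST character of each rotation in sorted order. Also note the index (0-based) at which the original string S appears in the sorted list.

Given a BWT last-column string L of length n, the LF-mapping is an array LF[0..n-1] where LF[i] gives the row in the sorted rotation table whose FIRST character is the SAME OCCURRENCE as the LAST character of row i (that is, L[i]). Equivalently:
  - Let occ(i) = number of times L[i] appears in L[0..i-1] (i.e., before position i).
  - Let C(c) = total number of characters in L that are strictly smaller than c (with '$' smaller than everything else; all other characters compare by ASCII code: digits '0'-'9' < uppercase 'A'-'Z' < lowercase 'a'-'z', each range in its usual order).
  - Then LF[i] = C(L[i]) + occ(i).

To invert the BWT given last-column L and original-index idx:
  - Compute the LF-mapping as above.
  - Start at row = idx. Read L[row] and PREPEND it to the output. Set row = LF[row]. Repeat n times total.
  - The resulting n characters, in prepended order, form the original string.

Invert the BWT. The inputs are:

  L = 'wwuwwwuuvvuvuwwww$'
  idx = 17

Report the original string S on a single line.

LF mapping: 9 10 1 11 12 13 2 3 6 7 4 8 5 14 15 16 17 0
Walk LF starting at row 17, prepending L[row]:
  step 1: row=17, L[17]='$', prepend. Next row=LF[17]=0
  step 2: row=0, L[0]='w', prepend. Next row=LF[0]=9
  step 3: row=9, L[9]='v', prepend. Next row=LF[9]=7
  step 4: row=7, L[7]='u', prepend. Next row=LF[7]=3
  step 5: row=3, L[3]='w', prepend. Next row=LF[3]=11
  step 6: row=11, L[11]='v', prepend. Next row=LF[11]=8
  step 7: row=8, L[8]='v', prepend. Next row=LF[8]=6
  step 8: row=6, L[6]='u', prepend. Next row=LF[6]=2
  step 9: row=2, L[2]='u', prepend. Next row=LF[2]=1
  step 10: row=1, L[1]='w', prepend. Next row=LF[1]=10
  step 11: row=10, L[10]='u', prepend. Next row=LF[10]=4
  step 12: row=4, L[4]='w', prepend. Next row=LF[4]=12
  step 13: row=12, L[12]='u', prepend. Next row=LF[12]=5
  step 14: row=5, L[5]='w', prepend. Next row=LF[5]=13
  step 15: row=13, L[13]='w', prepend. Next row=LF[13]=14
  step 16: row=14, L[14]='w', prepend. Next row=LF[14]=15
  step 17: row=15, L[15]='w', prepend. Next row=LF[15]=16
  step 18: row=16, L[16]='w', prepend. Next row=LF[16]=17
Reversed output: wwwwwuwuwuuvvwuvw$

Answer: wwwwwuwuwuuvvwuvw$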